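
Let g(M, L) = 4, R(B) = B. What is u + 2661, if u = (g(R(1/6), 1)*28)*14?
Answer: 4229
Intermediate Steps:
u = 1568 (u = (4*28)*14 = 112*14 = 1568)
u + 2661 = 1568 + 2661 = 4229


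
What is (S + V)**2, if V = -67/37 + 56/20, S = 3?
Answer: 544644/34225 ≈ 15.914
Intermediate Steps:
V = 183/185 (V = -67*1/37 + 56*(1/20) = -67/37 + 14/5 = 183/185 ≈ 0.98919)
(S + V)**2 = (3 + 183/185)**2 = (738/185)**2 = 544644/34225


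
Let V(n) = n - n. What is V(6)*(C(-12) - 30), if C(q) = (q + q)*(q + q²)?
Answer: 0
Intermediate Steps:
C(q) = 2*q*(q + q²) (C(q) = (2*q)*(q + q²) = 2*q*(q + q²))
V(n) = 0
V(6)*(C(-12) - 30) = 0*(2*(-12)²*(1 - 12) - 30) = 0*(2*144*(-11) - 30) = 0*(-3168 - 30) = 0*(-3198) = 0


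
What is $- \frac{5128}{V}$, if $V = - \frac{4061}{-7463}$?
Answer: $- \frac{38270264}{4061} \approx -9423.8$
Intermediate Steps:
$V = \frac{4061}{7463}$ ($V = \left(-4061\right) \left(- \frac{1}{7463}\right) = \frac{4061}{7463} \approx 0.54415$)
$- \frac{5128}{V} = - \frac{5128}{\frac{4061}{7463}} = \left(-5128\right) \frac{7463}{4061} = - \frac{38270264}{4061}$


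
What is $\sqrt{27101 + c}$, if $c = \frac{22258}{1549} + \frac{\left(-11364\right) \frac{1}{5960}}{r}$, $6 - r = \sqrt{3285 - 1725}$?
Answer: $\frac{\sqrt{-433318329745433355 + 144441136061874300 \sqrt{390}}}{2308010 \sqrt{-3 + \sqrt{390}}} \approx 164.67$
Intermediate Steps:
$r = 6 - 2 \sqrt{390}$ ($r = 6 - \sqrt{3285 - 1725} = 6 - \sqrt{1560} = 6 - 2 \sqrt{390} \approx -33.497$)
$c = \frac{22258}{1549} - \frac{2841}{1490 \left(6 - 2 \sqrt{390}\right)}$ ($c = \frac{22258}{1549} + \frac{\left(-11364\right) \frac{1}{5960}}{6 - 2 \sqrt{390}} = 22258 \cdot \frac{1}{1549} + \frac{\left(-11364\right) \frac{1}{5960}}{6 - 2 \sqrt{390}} = \frac{22258}{1549} - \frac{2841}{1490 \left(6 - 2 \sqrt{390}\right)} \approx 14.426$)
$\sqrt{27101 + c} = \sqrt{27101 + \left(\frac{8428163389}{586234540} + \frac{947 \sqrt{390}}{378460}\right)} = \sqrt{\frac{15895970431929}{586234540} + \frac{947 \sqrt{390}}{378460}}$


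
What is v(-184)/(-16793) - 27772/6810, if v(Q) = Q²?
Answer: -348467278/57180165 ≈ -6.0942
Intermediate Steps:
v(-184)/(-16793) - 27772/6810 = (-184)²/(-16793) - 27772/6810 = 33856*(-1/16793) - 27772*1/6810 = -33856/16793 - 13886/3405 = -348467278/57180165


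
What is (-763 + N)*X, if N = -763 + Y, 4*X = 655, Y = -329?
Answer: -1215025/4 ≈ -3.0376e+5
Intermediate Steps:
X = 655/4 (X = (¼)*655 = 655/4 ≈ 163.75)
N = -1092 (N = -763 - 329 = -1092)
(-763 + N)*X = (-763 - 1092)*(655/4) = -1855*655/4 = -1215025/4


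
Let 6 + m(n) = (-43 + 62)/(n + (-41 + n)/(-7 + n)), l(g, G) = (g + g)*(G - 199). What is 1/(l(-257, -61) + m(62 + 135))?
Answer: 18793/2511385567 ≈ 7.4831e-6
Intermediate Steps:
l(g, G) = 2*g*(-199 + G) (l(g, G) = (2*g)*(-199 + G) = 2*g*(-199 + G))
m(n) = -6 + 19/(n + (-41 + n)/(-7 + n)) (m(n) = -6 + (-43 + 62)/(n + (-41 + n)/(-7 + n)) = -6 + 19/(n + (-41 + n)/(-7 + n)))
1/(l(-257, -61) + m(62 + 135)) = 1/(2*(-257)*(-199 - 61) + (-113 - 55*(62 + 135) + 6*(62 + 135)**2)/(41 - (62 + 135)**2 + 6*(62 + 135))) = 1/(2*(-257)*(-260) + (-113 - 55*197 + 6*197**2)/(41 - 1*197**2 + 6*197)) = 1/(133640 + (-113 - 10835 + 6*38809)/(41 - 1*38809 + 1182)) = 1/(133640 + (-113 - 10835 + 232854)/(41 - 38809 + 1182)) = 1/(133640 + 221906/(-37586)) = 1/(133640 - 1/37586*221906) = 1/(133640 - 110953/18793) = 1/(2511385567/18793) = 18793/2511385567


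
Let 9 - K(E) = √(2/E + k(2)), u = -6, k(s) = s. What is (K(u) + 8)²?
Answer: (51 - √15)²/9 ≈ 246.77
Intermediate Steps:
K(E) = 9 - √(2 + 2/E) (K(E) = 9 - √(2/E + 2) = 9 - √(2 + 2/E))
(K(u) + 8)² = ((9 - √2*√((1 - 6)/(-6))) + 8)² = ((9 - √2*√(-⅙*(-5))) + 8)² = ((9 - √2*√(⅚)) + 8)² = ((9 - √2*√30/6) + 8)² = ((9 - √15/3) + 8)² = (17 - √15/3)²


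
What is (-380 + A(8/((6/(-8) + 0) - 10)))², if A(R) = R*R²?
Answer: 914785914903184/6321363049 ≈ 1.4471e+5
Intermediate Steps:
A(R) = R³
(-380 + A(8/((6/(-8) + 0) - 10)))² = (-380 + (8/((6/(-8) + 0) - 10))³)² = (-380 + (8/((6*(-⅛) + 0) - 10))³)² = (-380 + (8/((-¾ + 0) - 10))³)² = (-380 + (8/(-¾ - 10))³)² = (-380 + (8/(-43/4))³)² = (-380 + (8*(-4/43))³)² = (-380 + (-32/43)³)² = (-380 - 32768/79507)² = (-30245428/79507)² = 914785914903184/6321363049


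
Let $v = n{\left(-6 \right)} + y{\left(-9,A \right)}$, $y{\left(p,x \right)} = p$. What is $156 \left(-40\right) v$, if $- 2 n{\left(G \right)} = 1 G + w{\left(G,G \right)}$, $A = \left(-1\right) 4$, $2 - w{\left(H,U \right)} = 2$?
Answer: $37440$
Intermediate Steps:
$w{\left(H,U \right)} = 0$ ($w{\left(H,U \right)} = 2 - 2 = 0$)
$A = -4$
$n{\left(G \right)} = - \frac{G}{2}$ ($n{\left(G \right)} = - \frac{1 G + 0}{2} = - \frac{G + 0}{2} = - \frac{G}{2}$)
$v = -6$ ($v = \left(- \frac{1}{2}\right) \left(-6\right) - 9 = 3 - 9 = -6$)
$156 \left(-40\right) v = 156 \left(-40\right) \left(-6\right) = \left(-6240\right) \left(-6\right) = 37440$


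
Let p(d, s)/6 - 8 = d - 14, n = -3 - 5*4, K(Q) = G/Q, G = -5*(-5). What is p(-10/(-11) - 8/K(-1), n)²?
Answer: 61968384/75625 ≈ 819.42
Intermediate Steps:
G = 25
K(Q) = 25/Q
n = -23 (n = -3 - 20 = -23)
p(d, s) = -36 + 6*d (p(d, s) = 48 + 6*(d - 14) = 48 + 6*(-14 + d) = 48 + (-84 + 6*d) = -36 + 6*d)
p(-10/(-11) - 8/K(-1), n)² = (-36 + 6*(-10/(-11) - 8/(25/(-1))))² = (-36 + 6*(-10*(-1/11) - 8/(25*(-1))))² = (-36 + 6*(10/11 - 8/(-25)))² = (-36 + 6*(10/11 - 8*(-1/25)))² = (-36 + 6*(10/11 + 8/25))² = (-36 + 6*(338/275))² = (-36 + 2028/275)² = (-7872/275)² = 61968384/75625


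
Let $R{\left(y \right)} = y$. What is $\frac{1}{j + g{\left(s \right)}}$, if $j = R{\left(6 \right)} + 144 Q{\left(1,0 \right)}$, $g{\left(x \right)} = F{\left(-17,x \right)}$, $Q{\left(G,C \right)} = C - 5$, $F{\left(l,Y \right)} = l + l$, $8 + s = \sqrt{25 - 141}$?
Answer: $- \frac{1}{748} \approx -0.0013369$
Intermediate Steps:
$s = -8 + 2 i \sqrt{29}$ ($s = -8 + \sqrt{25 - 141} = -8 + \sqrt{-116} = -8 + 2 i \sqrt{29} \approx -8.0 + 10.77 i$)
$F{\left(l,Y \right)} = 2 l$
$Q{\left(G,C \right)} = -5 + C$ ($Q{\left(G,C \right)} = C - 5 = -5 + C$)
$g{\left(x \right)} = -34$ ($g{\left(x \right)} = 2 \left(-17\right) = -34$)
$j = -714$ ($j = 6 + 144 \left(-5 + 0\right) = 6 + 144 \left(-5\right) = 6 - 720 = -714$)
$\frac{1}{j + g{\left(s \right)}} = \frac{1}{-714 - 34} = \frac{1}{-748} = - \frac{1}{748}$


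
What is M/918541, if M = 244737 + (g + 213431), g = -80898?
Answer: 377270/918541 ≈ 0.41073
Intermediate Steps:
M = 377270 (M = 244737 + (-80898 + 213431) = 244737 + 132533 = 377270)
M/918541 = 377270/918541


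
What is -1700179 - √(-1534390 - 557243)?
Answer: -1700179 - I*√2091633 ≈ -1.7002e+6 - 1446.2*I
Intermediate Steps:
-1700179 - √(-1534390 - 557243) = -1700179 - √(-2091633) = -1700179 - I*√2091633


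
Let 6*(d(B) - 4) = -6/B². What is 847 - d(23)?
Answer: 445948/529 ≈ 843.00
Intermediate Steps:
d(B) = 4 - 1/B² (d(B) = 4 + (-6/B²)/6 = 4 - 1/B²)
847 - d(23) = 847 - (4 - 1/23²) = 847 - (4 - 1*1/529) = 847 - (4 - 1/529) = 847 - 1*2115/529 = 847 - 2115/529 = 445948/529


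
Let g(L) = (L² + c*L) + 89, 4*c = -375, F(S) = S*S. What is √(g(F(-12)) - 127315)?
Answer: 13*I*√710 ≈ 346.4*I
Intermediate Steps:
F(S) = S²
c = -375/4 (c = (¼)*(-375) = -375/4 ≈ -93.750)
g(L) = 89 + L² - 375*L/4 (g(L) = (L² - 375*L/4) + 89 = 89 + L² - 375*L/4)
√(g(F(-12)) - 127315) = √((89 + ((-12)²)² - 375/4*(-12)²) - 127315) = √((89 + 144² - 375/4*144) - 127315) = √((89 + 20736 - 13500) - 127315) = √(7325 - 127315) = √(-119990) = 13*I*√710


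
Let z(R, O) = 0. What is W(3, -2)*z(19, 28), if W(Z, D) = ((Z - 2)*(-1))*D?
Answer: 0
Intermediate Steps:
W(Z, D) = D*(2 - Z) (W(Z, D) = ((-2 + Z)*(-1))*D = (2 - Z)*D = D*(2 - Z))
W(3, -2)*z(19, 28) = -2*(2 - 1*3)*0 = -2*(2 - 3)*0 = -2*(-1)*0 = 2*0 = 0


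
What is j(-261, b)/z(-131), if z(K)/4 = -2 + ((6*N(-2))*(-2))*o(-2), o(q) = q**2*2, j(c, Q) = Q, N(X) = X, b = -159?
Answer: -159/760 ≈ -0.20921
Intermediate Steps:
o(q) = 2*q**2
z(K) = 760 (z(K) = 4*(-2 + ((6*(-2))*(-2))*(2*(-2)**2)) = 4*(-2 + (-12*(-2))*(2*4)) = 4*(-2 + 24*8) = 4*(-2 + 192) = 4*190 = 760)
j(-261, b)/z(-131) = -159/760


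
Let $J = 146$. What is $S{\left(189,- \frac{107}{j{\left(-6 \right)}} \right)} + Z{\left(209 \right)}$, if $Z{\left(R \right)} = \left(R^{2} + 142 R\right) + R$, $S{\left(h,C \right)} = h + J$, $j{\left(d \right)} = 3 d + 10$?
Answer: $73903$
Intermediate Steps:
$j{\left(d \right)} = 10 + 3 d$
$S{\left(h,C \right)} = 146 + h$ ($S{\left(h,C \right)} = h + 146 = 146 + h$)
$Z{\left(R \right)} = R^{2} + 143 R$
$S{\left(189,- \frac{107}{j{\left(-6 \right)}} \right)} + Z{\left(209 \right)} = \left(146 + 189\right) + 209 \left(143 + 209\right) = 335 + 209 \cdot 352 = 335 + 73568 = 73903$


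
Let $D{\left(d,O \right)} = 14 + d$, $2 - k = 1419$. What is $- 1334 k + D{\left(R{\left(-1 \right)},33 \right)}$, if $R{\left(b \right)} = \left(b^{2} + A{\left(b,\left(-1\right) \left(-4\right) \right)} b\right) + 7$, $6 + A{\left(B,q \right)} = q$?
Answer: $1890302$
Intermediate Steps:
$A{\left(B,q \right)} = -6 + q$
$k = -1417$ ($k = 2 - 1419 = -1417$)
$R{\left(b \right)} = 7 + b^{2} - 2 b$ ($R{\left(b \right)} = \left(b^{2} + \left(-6 - -4\right) b\right) + 7 = \left(b^{2} + \left(-6 + 4\right) b\right) + 7 = \left(b^{2} - 2 b\right) + 7 = 7 + b^{2} - 2 b$)
$- 1334 k + D{\left(R{\left(-1 \right)},33 \right)} = \left(-1334\right) \left(-1417\right) + \left(14 + \left(7 + \left(-1\right)^{2} - -2\right)\right) = 1890278 + \left(14 + \left(7 + 1 + 2\right)\right) = 1890278 + \left(14 + 10\right) = 1890278 + 24 = 1890302$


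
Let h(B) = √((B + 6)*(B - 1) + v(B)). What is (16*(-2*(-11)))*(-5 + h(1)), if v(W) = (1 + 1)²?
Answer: -1056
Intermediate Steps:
v(W) = 4 (v(W) = 2² = 4)
h(B) = √(4 + (-1 + B)*(6 + B)) (h(B) = √((B + 6)*(B - 1) + 4) = √((6 + B)*(-1 + B) + 4) = √((-1 + B)*(6 + B) + 4) = √(4 + (-1 + B)*(6 + B)))
(16*(-2*(-11)))*(-5 + h(1)) = (16*(-2*(-11)))*(-5 + √(-2 + 1² + 5*1)) = (16*22)*(-5 + √(-2 + 1 + 5)) = 352*(-5 + √4) = 352*(-5 + 2) = 352*(-3) = -1056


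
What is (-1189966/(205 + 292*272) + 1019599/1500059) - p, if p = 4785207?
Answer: -51962368869791200/10858927101 ≈ -4.7852e+6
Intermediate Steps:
(-1189966/(205 + 292*272) + 1019599/1500059) - p = (-1189966/(205 + 292*272) + 1019599/1500059) - 1*4785207 = (-1189966/(205 + 79424) + 1019599*(1/1500059)) - 4785207 = (-1189966/79629 + 1019599/1500059) - 4785207 = -154893596293/10858927101 - 4785207 = -51962368869791200/10858927101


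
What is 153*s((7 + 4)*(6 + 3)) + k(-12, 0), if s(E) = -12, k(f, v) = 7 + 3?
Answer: -1826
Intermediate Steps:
k(f, v) = 10
153*s((7 + 4)*(6 + 3)) + k(-12, 0) = 153*(-12) + 10 = -1836 + 10 = -1826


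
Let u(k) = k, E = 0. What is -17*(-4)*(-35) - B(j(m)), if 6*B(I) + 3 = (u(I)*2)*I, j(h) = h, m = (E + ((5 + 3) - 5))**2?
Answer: -4813/2 ≈ -2406.5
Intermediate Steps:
m = 9 (m = (0 + ((5 + 3) - 5))**2 = (0 + (8 - 5))**2 = (0 + 3)**2 = 3**2 = 9)
B(I) = -1/2 + I**2/3 (B(I) = -1/2 + ((I*2)*I)/6 = -1/2 + ((2*I)*I)/6 = -1/2 + (2*I**2)/6 = -1/2 + I**2/3)
-17*(-4)*(-35) - B(j(m)) = -17*(-4)*(-35) - (-1/2 + (1/3)*9**2) = 68*(-35) - (-1/2 + (1/3)*81) = -2380 - (-1/2 + 27) = -2380 - 1*53/2 = -2380 - 53/2 = -4813/2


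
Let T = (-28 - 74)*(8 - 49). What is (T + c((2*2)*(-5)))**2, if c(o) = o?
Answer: 17322244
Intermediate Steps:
T = 4182 (T = -102*(-41) = 4182)
(T + c((2*2)*(-5)))**2 = (4182 + (2*2)*(-5))**2 = (4182 + 4*(-5))**2 = (4182 - 20)**2 = 4162**2 = 17322244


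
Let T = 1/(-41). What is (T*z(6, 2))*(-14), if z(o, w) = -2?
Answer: -28/41 ≈ -0.68293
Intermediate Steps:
T = -1/41 ≈ -0.024390
(T*z(6, 2))*(-14) = -1/41*(-2)*(-14) = (2/41)*(-14) = -28/41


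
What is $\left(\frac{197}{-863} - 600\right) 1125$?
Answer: $- \frac{582746625}{863} \approx -6.7526 \cdot 10^{5}$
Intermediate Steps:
$\left(\frac{197}{-863} - 600\right) 1125 = \left(197 \left(- \frac{1}{863}\right) - 600\right) 1125 = \left(- \frac{197}{863} - 600\right) 1125 = \left(- \frac{517997}{863}\right) 1125 = - \frac{582746625}{863}$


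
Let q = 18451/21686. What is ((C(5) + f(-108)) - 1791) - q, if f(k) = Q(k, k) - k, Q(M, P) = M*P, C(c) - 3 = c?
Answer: 216603003/21686 ≈ 9988.2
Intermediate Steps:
C(c) = 3 + c
f(k) = k² - k (f(k) = k*k - k = k² - k)
q = 18451/21686 (q = 18451*(1/21686) = 18451/21686 ≈ 0.85083)
((C(5) + f(-108)) - 1791) - q = (((3 + 5) - 108*(-1 - 108)) - 1791) - 1*18451/21686 = ((8 - 108*(-109)) - 1791) - 18451/21686 = ((8 + 11772) - 1791) - 18451/21686 = (11780 - 1791) - 18451/21686 = 9989 - 18451/21686 = 216603003/21686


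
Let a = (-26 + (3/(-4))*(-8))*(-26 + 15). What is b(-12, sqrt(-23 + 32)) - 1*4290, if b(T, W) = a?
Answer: -4070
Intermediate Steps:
a = 220 (a = (-26 + (3*(-1/4))*(-8))*(-11) = (-26 - 3/4*(-8))*(-11) = (-26 + 6)*(-11) = -20*(-11) = 220)
b(T, W) = 220
b(-12, sqrt(-23 + 32)) - 1*4290 = 220 - 1*4290 = 220 - 4290 = -4070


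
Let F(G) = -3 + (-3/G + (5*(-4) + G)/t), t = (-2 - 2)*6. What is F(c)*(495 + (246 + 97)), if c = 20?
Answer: -26397/10 ≈ -2639.7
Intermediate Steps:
t = -24 (t = -4*6 = -24)
F(G) = -13/6 - 3/G - G/24 (F(G) = -3 + (-3/G + (5*(-4) + G)/(-24)) = -3 + (-3/G + (-20 + G)*(-1/24)) = -3 + (-3/G + (⅚ - G/24)) = -3 + (⅚ - 3/G - G/24) = -13/6 - 3/G - G/24)
F(c)*(495 + (246 + 97)) = ((1/24)*(-72 + 20*(-52 - 1*20))/20)*(495 + (246 + 97)) = ((1/24)*(1/20)*(-72 + 20*(-52 - 20)))*(495 + 343) = ((1/24)*(1/20)*(-72 + 20*(-72)))*838 = ((1/24)*(1/20)*(-72 - 1440))*838 = ((1/24)*(1/20)*(-1512))*838 = -63/20*838 = -26397/10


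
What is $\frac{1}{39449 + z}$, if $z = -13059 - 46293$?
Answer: $- \frac{1}{19903} \approx -5.0244 \cdot 10^{-5}$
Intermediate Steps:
$z = -59352$
$\frac{1}{39449 + z} = \frac{1}{39449 - 59352} = \frac{1}{-19903} = - \frac{1}{19903}$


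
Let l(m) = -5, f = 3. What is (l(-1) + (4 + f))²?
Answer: 4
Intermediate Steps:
(l(-1) + (4 + f))² = (-5 + (4 + 3))² = (-5 + 7)² = 2² = 4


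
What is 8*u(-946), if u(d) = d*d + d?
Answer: 7151760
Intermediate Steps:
u(d) = d + d**2 (u(d) = d**2 + d = d + d**2)
8*u(-946) = 8*(-946*(1 - 946)) = 8*(-946*(-945)) = 8*893970 = 7151760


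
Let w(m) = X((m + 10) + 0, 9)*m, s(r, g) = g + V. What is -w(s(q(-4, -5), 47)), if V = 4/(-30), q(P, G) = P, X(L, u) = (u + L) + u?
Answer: -789469/225 ≈ -3508.8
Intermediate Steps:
X(L, u) = L + 2*u (X(L, u) = (L + u) + u = L + 2*u)
V = -2/15 (V = 4*(-1/30) = -2/15 ≈ -0.13333)
s(r, g) = -2/15 + g (s(r, g) = g - 2/15 = -2/15 + g)
w(m) = m*(28 + m) (w(m) = (((m + 10) + 0) + 2*9)*m = (((10 + m) + 0) + 18)*m = ((10 + m) + 18)*m = (28 + m)*m = m*(28 + m))
-w(s(q(-4, -5), 47)) = -(-2/15 + 47)*(28 + (-2/15 + 47)) = -703*(28 + 703/15)/15 = -703*1123/(15*15) = -1*789469/225 = -789469/225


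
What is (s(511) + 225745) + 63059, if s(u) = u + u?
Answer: 289826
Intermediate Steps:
s(u) = 2*u
(s(511) + 225745) + 63059 = (2*511 + 225745) + 63059 = (1022 + 225745) + 63059 = 226767 + 63059 = 289826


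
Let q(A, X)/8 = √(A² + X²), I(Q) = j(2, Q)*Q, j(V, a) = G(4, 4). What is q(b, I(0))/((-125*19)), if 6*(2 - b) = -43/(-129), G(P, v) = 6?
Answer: -28/4275 ≈ -0.0065497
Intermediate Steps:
j(V, a) = 6
b = 35/18 (b = 2 - (-43)/(6*(-129)) = 2 - (-43)*(-1)/(6*129) = 2 - ⅙*⅓ = 2 - 1/18 = 35/18 ≈ 1.9444)
I(Q) = 6*Q
q(A, X) = 8*√(A² + X²)
q(b, I(0))/((-125*19)) = (8*√((35/18)² + (6*0)²))/((-125*19)) = (8*√(1225/324 + 0²))/(-2375) = (8*√(1225/324 + 0))*(-1/2375) = (8*√(1225/324))*(-1/2375) = (8*(35/18))*(-1/2375) = (140/9)*(-1/2375) = -28/4275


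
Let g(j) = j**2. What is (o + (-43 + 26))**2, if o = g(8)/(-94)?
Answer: 690561/2209 ≈ 312.61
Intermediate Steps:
o = -32/47 (o = 8**2/(-94) = 64*(-1/94) = -32/47 ≈ -0.68085)
(o + (-43 + 26))**2 = (-32/47 + (-43 + 26))**2 = (-32/47 - 17)**2 = (-831/47)**2 = 690561/2209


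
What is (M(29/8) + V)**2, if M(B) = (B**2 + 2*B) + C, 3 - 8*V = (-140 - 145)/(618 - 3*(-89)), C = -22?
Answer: 20331081/14258176 ≈ 1.4259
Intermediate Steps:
V = 49/118 (V = 3/8 - (-140 - 145)/(8*(618 - 3*(-89))) = 3/8 - (-285)/(8*(618 + 267)) = 3/8 - (-285)/(8*885) = 3/8 - 1/8*(-19/59) = 3/8 + 19/472 = 49/118 ≈ 0.41525)
M(B) = -22 + B**2 + 2*B (M(B) = (B**2 + 2*B) - 22 = -22 + B**2 + 2*B)
(M(29/8) + V)**2 = ((-22 + (29/8)**2 + 2*(29/8)) + 49/118)**2 = ((-22 + 841/64 + 29/4) + 49/118)**2 = (-103/64 + 49/118)**2 = (-4509/3776)**2 = 20331081/14258176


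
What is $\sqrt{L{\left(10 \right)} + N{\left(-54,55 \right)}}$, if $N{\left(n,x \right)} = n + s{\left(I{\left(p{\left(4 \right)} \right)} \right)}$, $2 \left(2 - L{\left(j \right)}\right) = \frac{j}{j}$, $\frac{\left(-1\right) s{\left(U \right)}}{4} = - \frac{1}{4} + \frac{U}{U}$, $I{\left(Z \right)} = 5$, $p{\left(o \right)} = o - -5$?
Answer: $\frac{i \sqrt{222}}{2} \approx 7.4498 i$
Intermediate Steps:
$p{\left(o \right)} = 5 + o$ ($p{\left(o \right)} = o + 5 = 5 + o$)
$s{\left(U \right)} = -3$ ($s{\left(U \right)} = - 4 \left(- \frac{1}{4} + \frac{U}{U}\right) = - 4 \left(\left(-1\right) \frac{1}{4} + 1\right) = - 4 \left(- \frac{1}{4} + 1\right) = \left(-4\right) \frac{3}{4} = -3$)
$L{\left(j \right)} = \frac{3}{2}$ ($L{\left(j \right)} = 2 - \frac{j \frac{1}{j}}{2} = 2 - \frac{1}{2} = \frac{3}{2}$)
$N{\left(n,x \right)} = -3 + n$ ($N{\left(n,x \right)} = n - 3 = -3 + n$)
$\sqrt{L{\left(10 \right)} + N{\left(-54,55 \right)}} = \sqrt{\frac{3}{2} - 57} = \sqrt{- \frac{111}{2}} = \frac{i \sqrt{222}}{2}$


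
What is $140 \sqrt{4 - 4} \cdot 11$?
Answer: $0$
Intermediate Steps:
$140 \sqrt{4 - 4} \cdot 11 = 140 \sqrt{0} \cdot 11 = 140 \cdot 0 \cdot 11 = 140 \cdot 0 = 0$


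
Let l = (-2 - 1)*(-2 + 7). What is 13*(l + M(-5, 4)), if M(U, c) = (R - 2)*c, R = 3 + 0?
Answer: -143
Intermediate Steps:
R = 3
M(U, c) = c (M(U, c) = (3 - 2)*c = 1*c = c)
l = -15 (l = -3*5 = -15)
13*(l + M(-5, 4)) = 13*(-15 + 4) = 13*(-11) = -143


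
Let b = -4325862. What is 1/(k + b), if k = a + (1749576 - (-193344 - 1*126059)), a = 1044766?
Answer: -1/1212117 ≈ -8.2500e-7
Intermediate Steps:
k = 3113745 (k = 1044766 + (1749576 - (-193344 - 1*126059)) = 1044766 + (1749576 - (-193344 - 126059)) = 1044766 + (1749576 - 1*(-319403)) = 1044766 + (1749576 + 319403) = 1044766 + 2068979 = 3113745)
1/(k + b) = 1/(3113745 - 4325862) = 1/(-1212117) = -1/1212117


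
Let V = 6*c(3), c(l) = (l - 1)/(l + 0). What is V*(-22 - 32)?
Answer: -216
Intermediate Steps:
c(l) = (-1 + l)/l
V = 4 (V = 6*((-1 + 3)/3) = 6*((1/3)*2) = 6*(2/3) = 4)
V*(-22 - 32) = 4*(-22 - 32) = 4*(-54) = -216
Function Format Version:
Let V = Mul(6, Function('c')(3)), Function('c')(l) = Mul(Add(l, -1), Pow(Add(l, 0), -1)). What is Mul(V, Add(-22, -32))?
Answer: -216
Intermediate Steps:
Function('c')(l) = Mul(Pow(l, -1), Add(-1, l)) (Function('c')(l) = Mul(Add(-1, l), Pow(l, -1)) = Mul(Pow(l, -1), Add(-1, l)))
V = 4 (V = Mul(6, Mul(Pow(3, -1), Add(-1, 3))) = Mul(6, Mul(Rational(1, 3), 2)) = Mul(6, Rational(2, 3)) = 4)
Mul(V, Add(-22, -32)) = Mul(4, Add(-22, -32)) = Mul(4, -54) = -216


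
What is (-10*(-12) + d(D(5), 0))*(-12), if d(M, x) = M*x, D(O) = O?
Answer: -1440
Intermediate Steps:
(-10*(-12) + d(D(5), 0))*(-12) = (-10*(-12) + 5*0)*(-12) = (120 + 0)*(-12) = 120*(-12) = -1440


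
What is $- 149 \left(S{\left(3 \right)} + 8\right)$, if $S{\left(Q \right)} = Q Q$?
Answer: $-2533$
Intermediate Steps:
$S{\left(Q \right)} = Q^{2}$
$- 149 \left(S{\left(3 \right)} + 8\right) = - 149 \left(3^{2} + 8\right) = - 149 \left(9 + 8\right) = \left(-149\right) 17 = -2533$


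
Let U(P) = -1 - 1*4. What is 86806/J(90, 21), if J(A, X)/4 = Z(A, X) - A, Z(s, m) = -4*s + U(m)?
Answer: -43403/910 ≈ -47.696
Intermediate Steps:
U(P) = -5 (U(P) = -1 - 4 = -5)
Z(s, m) = -5 - 4*s (Z(s, m) = -4*s - 5 = -5 - 4*s)
J(A, X) = -20 - 20*A (J(A, X) = 4*((-5 - 4*A) - A) = 4*(-5 - 5*A) = -20 - 20*A)
86806/J(90, 21) = 86806/(-20 - 20*90) = 86806/(-20 - 1800) = 86806/(-1820) = 86806*(-1/1820) = -43403/910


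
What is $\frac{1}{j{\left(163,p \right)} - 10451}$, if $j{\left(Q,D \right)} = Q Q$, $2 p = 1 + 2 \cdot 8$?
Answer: $\frac{1}{16118} \approx 6.2042 \cdot 10^{-5}$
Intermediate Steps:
$p = \frac{17}{2}$ ($p = \frac{1 + 2 \cdot 8}{2} = \frac{1 + 16}{2} = \frac{1}{2} \cdot 17 = \frac{17}{2} \approx 8.5$)
$j{\left(Q,D \right)} = Q^{2}$
$\frac{1}{j{\left(163,p \right)} - 10451} = \frac{1}{163^{2} - 10451} = \frac{1}{26569 - 10451} = \frac{1}{16118}$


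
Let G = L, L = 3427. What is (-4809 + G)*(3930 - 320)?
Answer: -4989020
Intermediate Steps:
G = 3427
(-4809 + G)*(3930 - 320) = (-4809 + 3427)*(3930 - 320) = -1382*3610 = -4989020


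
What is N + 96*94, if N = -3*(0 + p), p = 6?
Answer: 9006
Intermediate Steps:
N = -18 (N = -3*(0 + 6) = -3*6 = -18)
N + 96*94 = -18 + 96*94 = -18 + 9024 = 9006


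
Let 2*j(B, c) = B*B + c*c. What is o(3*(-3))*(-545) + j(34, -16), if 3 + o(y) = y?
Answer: 7246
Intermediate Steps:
j(B, c) = B**2/2 + c**2/2 (j(B, c) = (B*B + c*c)/2 = (B**2 + c**2)/2 = B**2/2 + c**2/2)
o(y) = -3 + y
o(3*(-3))*(-545) + j(34, -16) = (-3 + 3*(-3))*(-545) + ((1/2)*34**2 + (1/2)*(-16)**2) = (-3 - 9)*(-545) + ((1/2)*1156 + (1/2)*256) = -12*(-545) + (578 + 128) = 6540 + 706 = 7246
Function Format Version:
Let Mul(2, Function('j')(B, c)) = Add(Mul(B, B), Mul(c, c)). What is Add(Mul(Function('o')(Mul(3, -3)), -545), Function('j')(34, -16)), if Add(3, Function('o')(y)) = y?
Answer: 7246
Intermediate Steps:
Function('j')(B, c) = Add(Mul(Rational(1, 2), Pow(B, 2)), Mul(Rational(1, 2), Pow(c, 2))) (Function('j')(B, c) = Mul(Rational(1, 2), Add(Mul(B, B), Mul(c, c))) = Mul(Rational(1, 2), Add(Pow(B, 2), Pow(c, 2))) = Add(Mul(Rational(1, 2), Pow(B, 2)), Mul(Rational(1, 2), Pow(c, 2))))
Function('o')(y) = Add(-3, y)
Add(Mul(Function('o')(Mul(3, -3)), -545), Function('j')(34, -16)) = Add(Mul(Add(-3, Mul(3, -3)), -545), Add(Mul(Rational(1, 2), Pow(34, 2)), Mul(Rational(1, 2), Pow(-16, 2)))) = Add(Mul(Add(-3, -9), -545), Add(Mul(Rational(1, 2), 1156), Mul(Rational(1, 2), 256))) = Add(Mul(-12, -545), Add(578, 128)) = Add(6540, 706) = 7246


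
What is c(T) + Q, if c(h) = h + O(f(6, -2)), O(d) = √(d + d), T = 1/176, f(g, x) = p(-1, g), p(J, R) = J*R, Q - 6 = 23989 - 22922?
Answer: 188849/176 + 2*I*√3 ≈ 1073.0 + 3.4641*I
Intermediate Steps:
Q = 1073 (Q = 6 + (23989 - 22922) = 6 + 1067 = 1073)
f(g, x) = -g
T = 1/176 ≈ 0.0056818
O(d) = √2*√d (O(d) = √(2*d) = √2*√d)
c(h) = h + 2*I*√3 (c(h) = h + √2*√(-1*6) = h + √2*√(-6) = h + √2*(I*√6) = h + 2*I*√3)
c(T) + Q = (1/176 + 2*I*√3) + 1073 = 188849/176 + 2*I*√3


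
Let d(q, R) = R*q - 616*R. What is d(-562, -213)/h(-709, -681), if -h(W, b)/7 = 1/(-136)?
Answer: 34124304/7 ≈ 4.8749e+6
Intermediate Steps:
h(W, b) = 7/136 (h(W, b) = -7/(-136) = -7*(-1/136) = 7/136)
d(q, R) = -616*R + R*q
d(-562, -213)/h(-709, -681) = (-213*(-616 - 562))/(7/136) = -213*(-1178)*(136/7) = 250914*(136/7) = 34124304/7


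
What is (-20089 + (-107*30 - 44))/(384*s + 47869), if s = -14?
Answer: -23343/42493 ≈ -0.54934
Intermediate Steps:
(-20089 + (-107*30 - 44))/(384*s + 47869) = (-20089 + (-107*30 - 44))/(384*(-14) + 47869) = (-20089 + (-3210 - 44))/(-5376 + 47869) = (-20089 - 3254)/42493 = -23343*1/42493 = -23343/42493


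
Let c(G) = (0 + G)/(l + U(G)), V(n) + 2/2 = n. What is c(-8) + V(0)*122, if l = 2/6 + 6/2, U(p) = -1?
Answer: -878/7 ≈ -125.43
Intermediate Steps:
V(n) = -1 + n
l = 10/3 (l = 2*(⅙) + 6*(½) = ⅓ + 3 = 10/3 ≈ 3.3333)
c(G) = 3*G/7 (c(G) = (0 + G)/(10/3 - 1) = G/(7/3) = G*(3/7) = 3*G/7)
c(-8) + V(0)*122 = (3/7)*(-8) + (-1 + 0)*122 = -24/7 - 1*122 = -24/7 - 122 = -878/7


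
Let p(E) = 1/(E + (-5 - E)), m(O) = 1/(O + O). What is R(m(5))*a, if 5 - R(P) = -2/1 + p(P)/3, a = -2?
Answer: -212/15 ≈ -14.133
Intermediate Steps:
m(O) = 1/(2*O)
p(E) = -1/5 (p(E) = 1/(-5) = -1/5)
R(P) = 106/15 (R(P) = 5 - (-2/1 - 1/5/3) = 5 - (-2*1 - 1/5*1/3) = 5 - (-2 - 1/15) = 5 - 1*(-31/15) = 5 + 31/15 = 106/15)
R(m(5))*a = (106/15)*(-2) = -212/15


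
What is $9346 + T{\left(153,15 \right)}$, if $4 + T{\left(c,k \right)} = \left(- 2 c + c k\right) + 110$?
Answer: $11441$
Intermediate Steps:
$T{\left(c,k \right)} = 106 - 2 c + c k$ ($T{\left(c,k \right)} = -4 + \left(\left(- 2 c + c k\right) + 110\right) = -4 + \left(110 - 2 c + c k\right) = 106 - 2 c + c k$)
$9346 + T{\left(153,15 \right)} = 9346 + \left(106 - 306 + 153 \cdot 15\right) = 9346 + \left(106 - 306 + 2295\right) = 9346 + 2095 = 11441$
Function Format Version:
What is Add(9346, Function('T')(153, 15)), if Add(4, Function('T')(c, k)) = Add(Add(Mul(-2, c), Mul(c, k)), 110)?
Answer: 11441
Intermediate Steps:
Function('T')(c, k) = Add(106, Mul(-2, c), Mul(c, k)) (Function('T')(c, k) = Add(-4, Add(Add(Mul(-2, c), Mul(c, k)), 110)) = Add(-4, Add(110, Mul(-2, c), Mul(c, k))) = Add(106, Mul(-2, c), Mul(c, k)))
Add(9346, Function('T')(153, 15)) = Add(9346, Add(106, Mul(-2, 153), Mul(153, 15))) = Add(9346, Add(106, -306, 2295)) = Add(9346, 2095) = 11441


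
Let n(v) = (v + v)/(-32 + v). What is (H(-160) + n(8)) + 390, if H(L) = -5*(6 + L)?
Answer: 3478/3 ≈ 1159.3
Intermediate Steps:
n(v) = 2*v/(-32 + v) (n(v) = (2*v)/(-32 + v) = 2*v/(-32 + v))
H(L) = -30 - 5*L
(H(-160) + n(8)) + 390 = ((-30 - 5*(-160)) + 2*8/(-32 + 8)) + 390 = ((-30 + 800) + 2*8/(-24)) + 390 = (770 + 2*8*(-1/24)) + 390 = (770 - ⅔) + 390 = 2308/3 + 390 = 3478/3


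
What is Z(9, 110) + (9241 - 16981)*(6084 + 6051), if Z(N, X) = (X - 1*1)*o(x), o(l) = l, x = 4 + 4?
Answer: -93924028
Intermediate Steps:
x = 8
Z(N, X) = -8 + 8*X (Z(N, X) = (X - 1*1)*8 = (X - 1)*8 = (-1 + X)*8 = -8 + 8*X)
Z(9, 110) + (9241 - 16981)*(6084 + 6051) = (-8 + 8*110) + (9241 - 16981)*(6084 + 6051) = (-8 + 880) - 7740*12135 = 872 - 93924900 = -93924028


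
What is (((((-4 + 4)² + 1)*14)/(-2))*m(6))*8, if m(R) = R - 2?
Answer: -224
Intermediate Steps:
m(R) = -2 + R
(((((-4 + 4)² + 1)*14)/(-2))*m(6))*8 = (((((-4 + 4)² + 1)*14)/(-2))*(-2 + 6))*8 = ((((0² + 1)*14)*(-½))*4)*8 = ((((0 + 1)*14)*(-½))*4)*8 = (((1*14)*(-½))*4)*8 = ((14*(-½))*4)*8 = -7*4*8 = -28*8 = -224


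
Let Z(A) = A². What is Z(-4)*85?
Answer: 1360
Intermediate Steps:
Z(-4)*85 = (-4)²*85 = 16*85 = 1360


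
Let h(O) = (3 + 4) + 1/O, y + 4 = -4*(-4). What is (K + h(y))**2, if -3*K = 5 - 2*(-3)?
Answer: 1681/144 ≈ 11.674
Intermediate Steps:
y = 12 (y = -4 - 4*(-4) = -4 + 16 = 12)
h(O) = 7 + 1/O
K = -11/3 (K = -(5 - 2*(-3))/3 = -(5 + 6)/3 = -1/3*11 = -11/3 ≈ -3.6667)
(K + h(y))**2 = (-11/3 + (7 + 1/12))**2 = (-11/3 + 85/12)**2 = (41/12)**2 = 1681/144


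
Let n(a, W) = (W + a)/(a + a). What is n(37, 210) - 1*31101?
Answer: -2301227/74 ≈ -31098.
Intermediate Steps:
n(a, W) = (W + a)/(2*a) (n(a, W) = (W + a)/((2*a)) = (W + a)*(1/(2*a)) = (W + a)/(2*a))
n(37, 210) - 1*31101 = (½)*(210 + 37)/37 - 1*31101 = (½)*(1/37)*247 - 31101 = 247/74 - 31101 = -2301227/74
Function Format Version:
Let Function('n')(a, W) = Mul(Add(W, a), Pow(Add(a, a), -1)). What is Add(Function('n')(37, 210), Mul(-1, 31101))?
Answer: Rational(-2301227, 74) ≈ -31098.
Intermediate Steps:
Function('n')(a, W) = Mul(Rational(1, 2), Pow(a, -1), Add(W, a)) (Function('n')(a, W) = Mul(Add(W, a), Pow(Mul(2, a), -1)) = Mul(Add(W, a), Mul(Rational(1, 2), Pow(a, -1))) = Mul(Rational(1, 2), Pow(a, -1), Add(W, a)))
Add(Function('n')(37, 210), Mul(-1, 31101)) = Add(Mul(Rational(1, 2), Pow(37, -1), Add(210, 37)), Mul(-1, 31101)) = Add(Mul(Rational(1, 2), Rational(1, 37), 247), -31101) = Add(Rational(247, 74), -31101) = Rational(-2301227, 74)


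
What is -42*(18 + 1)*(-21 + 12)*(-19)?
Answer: -136458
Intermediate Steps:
-42*(18 + 1)*(-21 + 12)*(-19) = -798*(-9)*(-19) = -42*(-171)*(-19) = 7182*(-19) = -136458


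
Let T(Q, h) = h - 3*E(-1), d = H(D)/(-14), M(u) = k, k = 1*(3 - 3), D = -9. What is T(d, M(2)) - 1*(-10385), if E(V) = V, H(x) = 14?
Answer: 10388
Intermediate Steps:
k = 0 (k = 1*0 = 0)
M(u) = 0
d = -1 (d = 14/(-14) = 14*(-1/14) = -1)
T(Q, h) = 3 + h (T(Q, h) = h - 3*(-1) = h + 3 = 3 + h)
T(d, M(2)) - 1*(-10385) = (3 + 0) - 1*(-10385) = 3 + 10385 = 10388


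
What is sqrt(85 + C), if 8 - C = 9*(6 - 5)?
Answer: 2*sqrt(21) ≈ 9.1651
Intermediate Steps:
C = -1 (C = 8 - 9*(6 - 5) = 8 - 9 = -1)
sqrt(85 + C) = sqrt(85 - 1) = sqrt(84) = 2*sqrt(21)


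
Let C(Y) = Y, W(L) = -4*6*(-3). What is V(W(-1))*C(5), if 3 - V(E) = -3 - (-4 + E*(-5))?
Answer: -1790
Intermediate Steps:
W(L) = 72 (W(L) = -24*(-3) = 72)
V(E) = 2 - 5*E (V(E) = 3 - (-3 - (-4 + E*(-5))) = 3 - (-3 - (-4 - 5*E)) = 3 - (-3 + (4 + 5*E)) = 3 - (1 + 5*E) = 3 + (-1 - 5*E) = 2 - 5*E)
V(W(-1))*C(5) = (2 - 5*72)*5 = (2 - 360)*5 = -358*5 = -1790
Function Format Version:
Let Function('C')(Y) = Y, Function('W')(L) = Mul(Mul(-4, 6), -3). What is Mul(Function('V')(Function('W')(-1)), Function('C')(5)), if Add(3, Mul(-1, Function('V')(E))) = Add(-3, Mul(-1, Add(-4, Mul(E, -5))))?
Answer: -1790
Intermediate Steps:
Function('W')(L) = 72 (Function('W')(L) = Mul(-24, -3) = 72)
Function('V')(E) = Add(2, Mul(-5, E)) (Function('V')(E) = Add(3, Mul(-1, Add(-3, Mul(-1, Add(-4, Mul(E, -5)))))) = Add(3, Mul(-1, Add(-3, Mul(-1, Add(-4, Mul(-5, E)))))) = Add(3, Mul(-1, Add(-3, Add(4, Mul(5, E))))) = Add(3, Mul(-1, Add(1, Mul(5, E)))) = Add(3, Add(-1, Mul(-5, E))) = Add(2, Mul(-5, E)))
Mul(Function('V')(Function('W')(-1)), Function('C')(5)) = Mul(Add(2, Mul(-5, 72)), 5) = Mul(Add(2, -360), 5) = Mul(-358, 5) = -1790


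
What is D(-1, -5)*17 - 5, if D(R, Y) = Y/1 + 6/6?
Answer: -73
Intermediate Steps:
D(R, Y) = 1 + Y (D(R, Y) = Y*1 + 6*(1/6) = Y + 1 = 1 + Y)
D(-1, -5)*17 - 5 = (1 - 5)*17 - 5 = -4*17 - 5 = -68 - 5 = -73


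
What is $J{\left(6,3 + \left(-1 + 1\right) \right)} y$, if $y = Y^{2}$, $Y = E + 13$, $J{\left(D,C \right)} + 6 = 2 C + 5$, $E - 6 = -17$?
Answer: $20$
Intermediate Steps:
$E = -11$ ($E = 6 - 17 = -11$)
$J{\left(D,C \right)} = -1 + 2 C$ ($J{\left(D,C \right)} = -6 + \left(2 C + 5\right) = -6 + \left(5 + 2 C\right) = -1 + 2 C$)
$Y = 2$ ($Y = -11 + 13 = 2$)
$y = 4$ ($y = 2^{2} = 4$)
$J{\left(6,3 + \left(-1 + 1\right) \right)} y = \left(-1 + 2 \left(3 + \left(-1 + 1\right)\right)\right) 4 = \left(-1 + 2 \left(3 + 0\right)\right) 4 = \left(-1 + 2 \cdot 3\right) 4 = \left(-1 + 6\right) 4 = 5 \cdot 4 = 20$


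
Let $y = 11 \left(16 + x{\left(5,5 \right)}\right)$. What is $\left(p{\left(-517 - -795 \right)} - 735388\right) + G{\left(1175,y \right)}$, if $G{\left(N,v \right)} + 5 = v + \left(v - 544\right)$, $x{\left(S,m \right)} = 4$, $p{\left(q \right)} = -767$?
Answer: $-736264$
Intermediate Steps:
$y = 220$ ($y = 11 \left(16 + 4\right) = 11 \cdot 20 = 220$)
$G{\left(N,v \right)} = -549 + 2 v$ ($G{\left(N,v \right)} = -5 + \left(v + \left(v - 544\right)\right) = -5 + \left(v + \left(-544 + v\right)\right) = -5 + \left(-544 + 2 v\right) = -549 + 2 v$)
$\left(p{\left(-517 - -795 \right)} - 735388\right) + G{\left(1175,y \right)} = \left(-767 - 735388\right) + \left(-549 + 2 \cdot 220\right) = -736155 + \left(-549 + 440\right) = -736155 - 109 = -736264$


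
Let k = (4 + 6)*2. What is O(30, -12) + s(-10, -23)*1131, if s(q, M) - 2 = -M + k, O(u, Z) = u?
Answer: 50925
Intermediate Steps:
k = 20 (k = 10*2 = 20)
s(q, M) = 22 - M (s(q, M) = 2 + (-M + 20) = 2 + (20 - M) = 22 - M)
O(30, -12) + s(-10, -23)*1131 = 30 + (22 - 1*(-23))*1131 = 30 + (22 + 23)*1131 = 30 + 45*1131 = 30 + 50895 = 50925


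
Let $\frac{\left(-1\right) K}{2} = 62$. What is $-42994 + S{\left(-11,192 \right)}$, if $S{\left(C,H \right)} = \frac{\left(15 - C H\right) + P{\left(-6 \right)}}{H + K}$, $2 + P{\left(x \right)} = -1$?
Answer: $- \frac{730367}{17} \approx -42963.0$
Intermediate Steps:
$P{\left(x \right)} = -3$ ($P{\left(x \right)} = -2 - 1 = -3$)
$K = -124$ ($K = \left(-2\right) 62 = -124$)
$S{\left(C,H \right)} = \frac{12 - C H}{-124 + H}$ ($S{\left(C,H \right)} = \frac{\left(15 - C H\right) - 3}{H - 124} = \frac{\left(15 - C H\right) - 3}{-124 + H} = \frac{12 - C H}{-124 + H}$)
$-42994 + S{\left(-11,192 \right)} = -42994 + \frac{12 - \left(-11\right) 192}{-124 + 192} = -42994 + \frac{12 + 2112}{68} = -42994 + \frac{1}{68} \cdot 2124 = -42994 + \frac{531}{17} = - \frac{730367}{17}$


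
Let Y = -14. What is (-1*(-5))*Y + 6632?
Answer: 6562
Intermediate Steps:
(-1*(-5))*Y + 6632 = -1*(-5)*(-14) + 6632 = 5*(-14) + 6632 = -70 + 6632 = 6562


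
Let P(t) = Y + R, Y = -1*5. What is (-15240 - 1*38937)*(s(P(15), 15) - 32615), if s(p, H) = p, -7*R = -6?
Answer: 12370451118/7 ≈ 1.7672e+9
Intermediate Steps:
Y = -5
R = 6/7 (R = -⅐*(-6) = 6/7 ≈ 0.85714)
P(t) = -29/7 (P(t) = -5 + 6/7 = -29/7)
(-15240 - 1*38937)*(s(P(15), 15) - 32615) = (-15240 - 1*38937)*(-29/7 - 32615) = (-15240 - 38937)*(-228334/7) = -54177*(-228334/7) = 12370451118/7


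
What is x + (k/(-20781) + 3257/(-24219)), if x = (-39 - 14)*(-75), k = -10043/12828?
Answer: 950474085876683/239121065196 ≈ 3974.9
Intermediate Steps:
k = -10043/12828 (k = -10043*1/12828 = -10043/12828 ≈ -0.78290)
x = 3975 (x = -53*(-75) = 3975)
x + (k/(-20781) + 3257/(-24219)) = 3975 + (-10043/12828/(-20781) + 3257/(-24219)) = 3975 + (-10043/12828*(-1/20781) + 3257*(-1/24219)) = 3975 + (10043/266578668 - 3257/24219) = 3975 - 32148277417/239121065196 = 950474085876683/239121065196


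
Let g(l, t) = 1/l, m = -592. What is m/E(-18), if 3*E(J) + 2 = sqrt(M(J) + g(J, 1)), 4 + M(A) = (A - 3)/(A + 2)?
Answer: 511488/971 + 21312*I*sqrt(395)/971 ≈ 526.76 + 436.22*I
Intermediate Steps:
M(A) = -4 + (-3 + A)/(2 + A) (M(A) = -4 + (A - 3)/(A + 2) = -4 + (-3 + A)/(2 + A))
E(J) = -2/3 + sqrt(1/J + (-11 - 3*J)/(2 + J))/3 (E(J) = -2/3 + sqrt((-11 - 3*J)/(2 + J) + 1/J)/3 = -2/3 + sqrt(1/J + (-11 - 3*J)/(2 + J))/3)
m/E(-18) = -592/(-2/3 + sqrt((2 - 10*(-18) - 3*(-18)**2)/((-18)*(2 - 18)))/3) = -592/(-2/3 + sqrt(-1/18*(2 + 180 - 3*324)/(-16))/3) = -592/(-2/3 + sqrt(-1/18*(-1/16)*(2 + 180 - 972))/3) = -592/(-2/3 + sqrt(-1/18*(-1/16)*(-790))/3) = -592/(-2/3 + sqrt(-395/144)/3) = -592/(-2/3 + (I*sqrt(395)/12)/3) = -592/(-2/3 + I*sqrt(395)/36)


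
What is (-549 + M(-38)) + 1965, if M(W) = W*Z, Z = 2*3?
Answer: 1188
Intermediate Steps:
Z = 6
M(W) = 6*W (M(W) = W*6 = 6*W)
(-549 + M(-38)) + 1965 = (-549 + 6*(-38)) + 1965 = (-549 - 228) + 1965 = -777 + 1965 = 1188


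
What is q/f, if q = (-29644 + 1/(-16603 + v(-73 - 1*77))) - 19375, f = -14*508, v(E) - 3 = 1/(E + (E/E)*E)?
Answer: 244114669319/35417767112 ≈ 6.8924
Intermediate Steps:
v(E) = 3 + 1/(2*E) (v(E) = 3 + 1/(E + (E/E)*E) = 3 + 1/(E + 1*E) = 3 + 1/(E + E) = 3 + 1/(2*E))
f = -7112
q = -244114669319/4980001 (q = (-29644 + 1/(-16603 + (3 + 1/(2*(-73 - 1*77))))) - 19375 = (-29644 + 1/(-16603 + (3 + 1/(2*(-73 - 77))))) - 19375 = (-29644 + 1/(-16603 + (3 + (½)/(-150)))) - 19375 = (-29644 + 1/(-16603 + (3 + (½)*(-1/150)))) - 19375 = (-29644 + 1/(-16603 + (3 - 1/300))) - 19375 = (-29644 + 1/(-16603 + 899/300)) - 19375 = (-29644 + 1/(-4980001/300)) - 19375 = (-29644 - 300/4980001) - 19375 = -147627149944/4980001 - 19375 = -244114669319/4980001 ≈ -49019.)
q/f = -244114669319/4980001/(-7112) = -244114669319/4980001*(-1/7112) = 244114669319/35417767112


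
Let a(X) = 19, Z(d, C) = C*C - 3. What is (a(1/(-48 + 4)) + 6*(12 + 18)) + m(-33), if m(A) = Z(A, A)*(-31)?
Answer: -33467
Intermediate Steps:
Z(d, C) = -3 + C² (Z(d, C) = C² - 3 = -3 + C²)
m(A) = 93 - 31*A² (m(A) = (-3 + A²)*(-31) = 93 - 31*A²)
(a(1/(-48 + 4)) + 6*(12 + 18)) + m(-33) = (19 + 6*(12 + 18)) + (93 - 31*(-33)²) = (19 + 6*30) + (93 - 31*1089) = (19 + 180) + (93 - 33759) = 199 - 33666 = -33467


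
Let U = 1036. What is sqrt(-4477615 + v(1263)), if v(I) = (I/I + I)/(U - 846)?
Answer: I*sqrt(40410415335)/95 ≈ 2116.0*I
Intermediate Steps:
v(I) = 1/190 + I/190 (v(I) = (I/I + I)/(1036 - 846) = (1 + I)/190 = (1 + I)*(1/190) = 1/190 + I/190)
sqrt(-4477615 + v(1263)) = sqrt(-4477615 + (1/190 + (1/190)*1263)) = sqrt(-4477615 + (1/190 + 1263/190)) = sqrt(-4477615 + 632/95) = sqrt(-425372793/95) = I*sqrt(40410415335)/95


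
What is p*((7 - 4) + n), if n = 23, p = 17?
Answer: 442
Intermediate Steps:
p*((7 - 4) + n) = 17*((7 - 4) + 23) = 17*(3 + 23) = 17*26 = 442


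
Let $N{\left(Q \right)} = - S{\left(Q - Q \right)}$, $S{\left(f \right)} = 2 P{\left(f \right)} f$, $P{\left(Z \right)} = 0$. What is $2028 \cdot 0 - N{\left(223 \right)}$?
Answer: $0$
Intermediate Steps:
$S{\left(f \right)} = 0$ ($S{\left(f \right)} = 2 \cdot 0 f = 0 f = 0$)
$N{\left(Q \right)} = 0$ ($N{\left(Q \right)} = \left(-1\right) 0 = 0$)
$2028 \cdot 0 - N{\left(223 \right)} = 2028 \cdot 0 - 0 = 0 + 0 = 0$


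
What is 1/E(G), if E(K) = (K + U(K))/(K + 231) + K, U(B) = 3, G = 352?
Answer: 583/205571 ≈ 0.0028360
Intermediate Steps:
E(K) = K + (3 + K)/(231 + K) (E(K) = (K + 3)/(K + 231) + K = (3 + K)/(231 + K) + K = K + (3 + K)/(231 + K))
1/E(G) = 1/((3 + 352² + 232*352)/(231 + 352)) = 1/((3 + 123904 + 81664)/583) = 1/((1/583)*205571) = 1/(205571/583) = 583/205571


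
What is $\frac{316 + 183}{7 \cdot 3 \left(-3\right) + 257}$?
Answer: $\frac{499}{194} \approx 2.5722$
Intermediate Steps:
$\frac{316 + 183}{7 \cdot 3 \left(-3\right) + 257} = \frac{499}{21 \left(-3\right) + 257} = \frac{499}{-63 + 257} = \frac{499}{194}$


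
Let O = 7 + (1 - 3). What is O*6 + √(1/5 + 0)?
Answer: 30 + √5/5 ≈ 30.447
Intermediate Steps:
O = 5 (O = 7 - 2 = 5)
O*6 + √(1/5 + 0) = 5*6 + √(1/5 + 0) = 30 + √(1*(⅕) + 0) = 30 + √(⅕ + 0) = 30 + √(⅕) = 30 + √5/5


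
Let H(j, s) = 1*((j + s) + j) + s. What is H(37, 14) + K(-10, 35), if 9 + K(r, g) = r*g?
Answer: -257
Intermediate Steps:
K(r, g) = -9 + g*r (K(r, g) = -9 + r*g = -9 + g*r)
H(j, s) = 2*j + 2*s (H(j, s) = 1*(s + 2*j) + s = (s + 2*j) + s = 2*j + 2*s)
H(37, 14) + K(-10, 35) = (2*37 + 2*14) + (-9 + 35*(-10)) = (74 + 28) + (-9 - 350) = 102 - 359 = -257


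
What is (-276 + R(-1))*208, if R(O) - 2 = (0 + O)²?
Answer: -56784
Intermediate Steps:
R(O) = 2 + O² (R(O) = 2 + (0 + O)² = 2 + O²)
(-276 + R(-1))*208 = (-276 + (2 + (-1)²))*208 = (-276 + (2 + 1))*208 = (-276 + 3)*208 = -273*208 = -56784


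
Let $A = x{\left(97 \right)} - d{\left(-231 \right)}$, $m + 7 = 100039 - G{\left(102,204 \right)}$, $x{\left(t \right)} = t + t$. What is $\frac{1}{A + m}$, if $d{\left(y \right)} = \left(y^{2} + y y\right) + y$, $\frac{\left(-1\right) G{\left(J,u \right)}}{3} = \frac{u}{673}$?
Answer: $- \frac{673}{4215733} \approx -0.00015964$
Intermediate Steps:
$x{\left(t \right)} = 2 t$
$G{\left(J,u \right)} = - \frac{3 u}{673}$ ($G{\left(J,u \right)} = - 3 \frac{u}{673} = - \frac{3 u}{673}$)
$d{\left(y \right)} = y + 2 y^{2}$ ($d{\left(y \right)} = \left(y^{2} + y^{2}\right) + y = 2 y^{2} + y = y + 2 y^{2}$)
$m = \frac{67322148}{673}$ ($m = -7 + \left(100039 - \left(- \frac{3}{673}\right) 204\right) = -7 + \left(100039 - - \frac{612}{673}\right) = -7 + \left(100039 + \frac{612}{673}\right) = -7 + \frac{67326859}{673} = \frac{67322148}{673} \approx 1.0003 \cdot 10^{5}$)
$A = -106297$ ($A = 2 \cdot 97 - - 231 \left(1 + 2 \left(-231\right)\right) = 194 - - 231 \left(1 - 462\right) = 194 - \left(-231\right) \left(-461\right) = 194 - 106491 = -106297$)
$\frac{1}{A + m} = \frac{1}{-106297 + \frac{67322148}{673}} = \frac{1}{- \frac{4215733}{673}} = - \frac{673}{4215733}$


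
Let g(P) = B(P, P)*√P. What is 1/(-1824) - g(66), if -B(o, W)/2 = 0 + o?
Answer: -1/1824 + 132*√66 ≈ 1072.4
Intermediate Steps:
B(o, W) = -2*o (B(o, W) = -2*(0 + o) = -2*o)
g(P) = -2*P^(3/2) (g(P) = (-2*P)*√P = -2*P^(3/2))
1/(-1824) - g(66) = 1/(-1824) - (-2)*66^(3/2) = -1/1824 - (-2)*66*√66 = -1/1824 - (-132)*√66 = -1/1824 + 132*√66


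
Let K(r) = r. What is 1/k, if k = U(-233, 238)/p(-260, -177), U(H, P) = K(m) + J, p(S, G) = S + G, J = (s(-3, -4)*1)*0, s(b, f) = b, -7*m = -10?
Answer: -3059/10 ≈ -305.90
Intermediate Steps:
m = 10/7 (m = -⅐*(-10) = 10/7 ≈ 1.4286)
J = 0 (J = -3*1*0 = -3*0 = 0)
p(S, G) = G + S
U(H, P) = 10/7 (U(H, P) = 10/7 + 0 = 10/7)
k = -10/3059 (k = 10/(7*(-177 - 260)) = (10/7)/(-437) = (10/7)*(-1/437) = -10/3059 ≈ -0.0032690)
1/k = 1/(-10/3059) = -3059/10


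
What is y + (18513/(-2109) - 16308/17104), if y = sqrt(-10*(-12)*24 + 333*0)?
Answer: -29253327/3006028 + 24*sqrt(5) ≈ 43.934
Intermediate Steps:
y = 24*sqrt(5) (y = sqrt(120*24 + 0) = sqrt(2880 + 0) = sqrt(2880) = 24*sqrt(5) ≈ 53.666)
y + (18513/(-2109) - 16308/17104) = 24*sqrt(5) + (18513/(-2109) - 16308/17104) = 24*sqrt(5) + (18513*(-1/2109) - 16308*1/17104) = 24*sqrt(5) + (-6171/703 - 4077/4276) = 24*sqrt(5) - 29253327/3006028 = -29253327/3006028 + 24*sqrt(5)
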